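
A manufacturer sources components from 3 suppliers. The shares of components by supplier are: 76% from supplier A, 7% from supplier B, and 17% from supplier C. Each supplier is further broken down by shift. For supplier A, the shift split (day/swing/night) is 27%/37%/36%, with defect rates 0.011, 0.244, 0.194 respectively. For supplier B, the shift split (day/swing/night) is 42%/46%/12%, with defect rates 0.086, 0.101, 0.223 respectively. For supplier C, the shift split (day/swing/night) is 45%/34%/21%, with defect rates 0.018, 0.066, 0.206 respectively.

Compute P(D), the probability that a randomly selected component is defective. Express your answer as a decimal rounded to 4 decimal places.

P(D) ≈ 0.1441

P(D|A) = 0.27·0.011 + 0.37·0.244 + 0.36·0.194 = 0.00297 + 0.09028 + 0.06984 = 0.16309
P(D|B) = 0.42·0.086 + 0.46·0.101 + 0.12·0.223 = 0.03612 + 0.04646 + 0.02676 = 0.10934
P(D|C) = 0.45·0.018 + 0.34·0.066 + 0.21·0.206 = 0.0081 + 0.02244 + 0.04326 = 0.0738
Then overall,
P(D) = 0.76·0.16309 + 0.07·0.10934 + 0.17·0.0738
      = 0.1239484 + 0.0076538 + 0.012546 = 0.1441482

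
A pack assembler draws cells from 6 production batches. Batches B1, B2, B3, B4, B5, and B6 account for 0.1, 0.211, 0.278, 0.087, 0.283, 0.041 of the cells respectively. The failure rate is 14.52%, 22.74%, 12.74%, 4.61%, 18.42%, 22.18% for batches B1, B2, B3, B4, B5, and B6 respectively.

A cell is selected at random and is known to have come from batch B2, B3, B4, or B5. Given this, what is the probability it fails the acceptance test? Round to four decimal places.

Let S = {B2, B3, B4, B5}.
P(S) = 0.211 + 0.278 + 0.087 + 0.283 = 0.859.
P(F ∩ S) = 0.2274·0.211 + 0.1274·0.278 + 0.0461·0.087 + 0.1842·0.283 = 0.0479814 + 0.0354172 + 0.0040107 + 0.0521286 = 0.1395379.
P(F | S) = 0.1395379 / 0.859 = 0.162442…

P(F|S) ≈ 0.1624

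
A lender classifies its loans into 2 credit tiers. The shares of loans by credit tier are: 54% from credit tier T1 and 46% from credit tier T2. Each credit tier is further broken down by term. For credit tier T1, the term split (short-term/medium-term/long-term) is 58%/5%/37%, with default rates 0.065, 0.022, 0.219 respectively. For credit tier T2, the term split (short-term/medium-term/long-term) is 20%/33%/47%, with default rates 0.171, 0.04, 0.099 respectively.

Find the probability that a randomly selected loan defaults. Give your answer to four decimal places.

P(D) ≈ 0.1079

P(D|T1) = 0.58·0.065 + 0.05·0.022 + 0.37·0.219 = 0.0377 + 0.0011 + 0.08103 = 0.11983
P(D|T2) = 0.2·0.171 + 0.33·0.04 + 0.47·0.099 = 0.0342 + 0.0132 + 0.04653 = 0.09393
By total probability over the outer partition,
P(D) = 0.54·0.11983 + 0.46·0.09393
      = 0.0647082 + 0.0432078 = 0.107916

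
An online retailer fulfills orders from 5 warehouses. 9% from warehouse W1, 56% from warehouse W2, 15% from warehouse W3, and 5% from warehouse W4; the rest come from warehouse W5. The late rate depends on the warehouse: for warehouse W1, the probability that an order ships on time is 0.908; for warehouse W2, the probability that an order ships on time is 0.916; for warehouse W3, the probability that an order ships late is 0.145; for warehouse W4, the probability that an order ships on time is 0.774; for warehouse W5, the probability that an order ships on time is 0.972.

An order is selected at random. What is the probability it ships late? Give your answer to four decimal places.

0.0926

P(W5) = 1 − (0.09 + 0.56 + 0.15 + 0.05) = 0.15.
P(L|W1) = 1 − 0.908 = 0.092.
P(L|W2) = 1 − 0.916 = 0.084.
P(L|W4) = 1 − 0.774 = 0.226.
P(L|W5) = 1 − 0.972 = 0.028.
Summing over the partition,
P(L) = P(L|W1)·P(W1) + P(L|W2)·P(W2) + P(L|W3)·P(W3) + P(L|W4)·P(W4) + P(L|W5)·P(W5)
      = 0.092·0.09 + 0.084·0.56 + 0.145·0.15 + 0.226·0.05 + 0.028·0.15
      = 0.00828 + 0.04704 + 0.02175 + 0.0113 + 0.0042 = 0.09257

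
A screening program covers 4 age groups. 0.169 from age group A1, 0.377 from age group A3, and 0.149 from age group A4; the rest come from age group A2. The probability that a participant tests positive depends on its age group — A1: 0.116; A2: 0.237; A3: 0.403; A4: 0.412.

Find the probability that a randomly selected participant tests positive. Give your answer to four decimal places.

P(A2) = 1 − (0.169 + 0.377 + 0.149) = 0.305.
By the law of total probability,
P(T) = P(T|A1)·P(A1) + P(T|A2)·P(A2) + P(T|A3)·P(A3) + P(T|A4)·P(A4)
      = 0.116·0.169 + 0.237·0.305 + 0.403·0.377 + 0.412·0.149
      = 0.019604 + 0.072285 + 0.151931 + 0.061388 = 0.305208

0.3052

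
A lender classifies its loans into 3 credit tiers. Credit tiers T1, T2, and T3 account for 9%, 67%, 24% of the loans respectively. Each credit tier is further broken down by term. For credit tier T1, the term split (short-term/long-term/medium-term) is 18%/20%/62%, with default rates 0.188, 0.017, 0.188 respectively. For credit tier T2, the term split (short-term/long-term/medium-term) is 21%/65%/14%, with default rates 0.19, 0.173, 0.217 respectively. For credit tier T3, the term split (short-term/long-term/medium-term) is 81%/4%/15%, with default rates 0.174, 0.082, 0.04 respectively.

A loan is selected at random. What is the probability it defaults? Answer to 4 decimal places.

P(D|T1) = 0.18·0.188 + 0.2·0.017 + 0.62·0.188 = 0.03384 + 0.0034 + 0.11656 = 0.1538
P(D|T2) = 0.21·0.19 + 0.65·0.173 + 0.14·0.217 = 0.0399 + 0.11245 + 0.03038 = 0.18273
P(D|T3) = 0.81·0.174 + 0.04·0.082 + 0.15·0.04 = 0.14094 + 0.00328 + 0.006 = 0.15022
By total probability over the outer partition,
P(D) = 0.09·0.1538 + 0.67·0.18273 + 0.24·0.15022
      = 0.013842 + 0.1224291 + 0.0360528 = 0.1723239

0.1723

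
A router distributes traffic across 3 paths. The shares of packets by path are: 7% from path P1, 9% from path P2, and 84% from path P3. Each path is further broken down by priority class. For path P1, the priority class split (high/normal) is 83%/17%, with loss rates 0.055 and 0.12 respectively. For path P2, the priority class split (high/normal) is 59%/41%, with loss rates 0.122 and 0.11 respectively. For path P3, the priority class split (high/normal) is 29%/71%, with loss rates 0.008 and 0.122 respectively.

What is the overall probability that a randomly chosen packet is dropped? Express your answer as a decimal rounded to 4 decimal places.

P(L) ≈ 0.0899

P(L|P1) = 0.83·0.055 + 0.17·0.12 = 0.04565 + 0.0204 = 0.06605
P(L|P2) = 0.59·0.122 + 0.41·0.11 = 0.07198 + 0.0451 = 0.11708
P(L|P3) = 0.29·0.008 + 0.71·0.122 = 0.00232 + 0.08662 = 0.08894
By total probability over the outer partition,
P(L) = 0.07·0.06605 + 0.09·0.11708 + 0.84·0.08894
      = 0.0046235 + 0.0105372 + 0.0747096 = 0.0898703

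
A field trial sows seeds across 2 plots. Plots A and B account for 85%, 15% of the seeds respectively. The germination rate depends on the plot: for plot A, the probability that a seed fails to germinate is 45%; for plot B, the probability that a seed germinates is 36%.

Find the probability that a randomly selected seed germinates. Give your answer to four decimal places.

P(G|A) = 1 − 0.45 = 0.55.
P(G) = P(G|A)·P(A) + P(G|B)·P(B)
      = 0.55·0.85 + 0.36·0.15
      = 0.4675 + 0.054 = 0.5215

P(G) ≈ 0.5215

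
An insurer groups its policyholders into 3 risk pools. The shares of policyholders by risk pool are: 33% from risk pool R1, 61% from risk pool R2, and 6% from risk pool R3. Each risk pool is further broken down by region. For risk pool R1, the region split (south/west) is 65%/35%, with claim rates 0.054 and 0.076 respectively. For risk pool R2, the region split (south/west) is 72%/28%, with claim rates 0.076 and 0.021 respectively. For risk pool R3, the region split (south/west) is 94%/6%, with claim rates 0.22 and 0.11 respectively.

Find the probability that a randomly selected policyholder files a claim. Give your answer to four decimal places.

P(C) ≈ 0.0701

P(C|R1) = 0.65·0.054 + 0.35·0.076 = 0.0351 + 0.0266 = 0.0617
P(C|R2) = 0.72·0.076 + 0.28·0.021 = 0.05472 + 0.00588 = 0.0606
P(C|R3) = 0.94·0.22 + 0.06·0.11 = 0.2068 + 0.0066 = 0.2134
Then overall,
P(C) = 0.33·0.0617 + 0.61·0.0606 + 0.06·0.2134
      = 0.020361 + 0.036966 + 0.012804 = 0.070131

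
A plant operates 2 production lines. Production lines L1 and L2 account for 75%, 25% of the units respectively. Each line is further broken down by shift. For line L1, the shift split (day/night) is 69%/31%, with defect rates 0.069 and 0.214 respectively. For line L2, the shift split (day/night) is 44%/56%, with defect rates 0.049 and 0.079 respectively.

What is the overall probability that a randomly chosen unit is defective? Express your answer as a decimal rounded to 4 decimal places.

0.1019

P(D|L1) = 0.69·0.069 + 0.31·0.214 = 0.04761 + 0.06634 = 0.11395
P(D|L2) = 0.44·0.049 + 0.56·0.079 = 0.02156 + 0.04424 = 0.0658
Then overall,
P(D) = 0.75·0.11395 + 0.25·0.0658
      = 0.0854625 + 0.01645 = 0.1019125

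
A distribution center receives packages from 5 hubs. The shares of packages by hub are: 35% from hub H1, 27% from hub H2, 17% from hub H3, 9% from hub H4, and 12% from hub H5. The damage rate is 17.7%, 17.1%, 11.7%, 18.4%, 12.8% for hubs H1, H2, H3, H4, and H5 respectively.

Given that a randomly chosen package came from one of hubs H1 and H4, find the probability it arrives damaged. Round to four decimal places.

0.1784

Let S = {H1, H4}.
P(S) = 0.35 + 0.09 = 0.44.
P(D ∩ S) = 0.177·0.35 + 0.184·0.09 = 0.06195 + 0.01656 = 0.07851.
P(D | S) = 0.07851 / 0.44 = 0.178432…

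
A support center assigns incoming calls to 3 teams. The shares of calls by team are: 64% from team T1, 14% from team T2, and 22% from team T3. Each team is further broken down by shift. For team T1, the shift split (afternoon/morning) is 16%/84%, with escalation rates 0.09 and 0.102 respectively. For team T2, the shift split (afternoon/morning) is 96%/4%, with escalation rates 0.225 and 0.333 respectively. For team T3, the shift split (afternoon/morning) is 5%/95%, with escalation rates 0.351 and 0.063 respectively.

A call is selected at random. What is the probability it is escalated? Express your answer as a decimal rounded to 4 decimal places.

P(E) ≈ 0.1132

P(E|T1) = 0.16·0.09 + 0.84·0.102 = 0.0144 + 0.08568 = 0.10008
P(E|T2) = 0.96·0.225 + 0.04·0.333 = 0.216 + 0.01332 = 0.22932
P(E|T3) = 0.05·0.351 + 0.95·0.063 = 0.01755 + 0.05985 = 0.0774
By total probability over the outer partition,
P(E) = 0.64·0.10008 + 0.14·0.22932 + 0.22·0.0774
      = 0.0640512 + 0.0321048 + 0.017028 = 0.113184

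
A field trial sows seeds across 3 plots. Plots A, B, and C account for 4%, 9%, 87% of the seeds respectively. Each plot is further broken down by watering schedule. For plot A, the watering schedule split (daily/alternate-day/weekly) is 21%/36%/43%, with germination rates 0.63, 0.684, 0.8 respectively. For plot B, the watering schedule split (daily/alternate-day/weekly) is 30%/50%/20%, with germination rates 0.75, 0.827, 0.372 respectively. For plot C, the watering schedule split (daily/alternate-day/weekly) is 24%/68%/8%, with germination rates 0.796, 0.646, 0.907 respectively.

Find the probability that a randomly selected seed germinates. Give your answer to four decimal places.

P(G|A) = 0.21·0.63 + 0.36·0.684 + 0.43·0.8 = 0.1323 + 0.24624 + 0.344 = 0.72254
P(G|B) = 0.3·0.75 + 0.5·0.827 + 0.2·0.372 = 0.225 + 0.4135 + 0.0744 = 0.7129
P(G|C) = 0.24·0.796 + 0.68·0.646 + 0.08·0.907 = 0.19104 + 0.43928 + 0.07256 = 0.70288
By total probability over the outer partition,
P(G) = 0.04·0.72254 + 0.09·0.7129 + 0.87·0.70288
      = 0.0289016 + 0.064161 + 0.6115056 = 0.7045682

P(G) ≈ 0.7046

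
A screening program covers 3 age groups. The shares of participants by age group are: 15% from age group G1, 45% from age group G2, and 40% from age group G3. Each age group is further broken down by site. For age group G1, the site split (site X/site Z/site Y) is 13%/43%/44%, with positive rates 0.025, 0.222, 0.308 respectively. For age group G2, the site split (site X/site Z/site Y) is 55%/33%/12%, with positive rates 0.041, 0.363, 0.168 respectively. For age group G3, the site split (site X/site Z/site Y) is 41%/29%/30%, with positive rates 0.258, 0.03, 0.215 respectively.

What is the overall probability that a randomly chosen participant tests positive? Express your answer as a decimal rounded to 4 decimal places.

0.1799

P(T|G1) = 0.13·0.025 + 0.43·0.222 + 0.44·0.308 = 0.00325 + 0.09546 + 0.13552 = 0.23423
P(T|G2) = 0.55·0.041 + 0.33·0.363 + 0.12·0.168 = 0.02255 + 0.11979 + 0.02016 = 0.1625
P(T|G3) = 0.41·0.258 + 0.29·0.03 + 0.3·0.215 = 0.10578 + 0.0087 + 0.0645 = 0.17898
Then overall,
P(T) = 0.15·0.23423 + 0.45·0.1625 + 0.4·0.17898
      = 0.0351345 + 0.073125 + 0.071592 = 0.1798515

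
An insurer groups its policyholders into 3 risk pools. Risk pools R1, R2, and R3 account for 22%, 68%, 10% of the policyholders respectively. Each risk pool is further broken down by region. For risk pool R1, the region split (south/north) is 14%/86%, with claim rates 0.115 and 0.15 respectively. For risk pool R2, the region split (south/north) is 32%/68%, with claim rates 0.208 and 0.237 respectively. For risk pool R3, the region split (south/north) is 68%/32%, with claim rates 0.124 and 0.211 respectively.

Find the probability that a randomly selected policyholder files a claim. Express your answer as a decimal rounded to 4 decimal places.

P(C) ≈ 0.2020

P(C|R1) = 0.14·0.115 + 0.86·0.15 = 0.0161 + 0.129 = 0.1451
P(C|R2) = 0.32·0.208 + 0.68·0.237 = 0.06656 + 0.16116 = 0.22772
P(C|R3) = 0.68·0.124 + 0.32·0.211 = 0.08432 + 0.06752 = 0.15184
Then overall,
P(C) = 0.22·0.1451 + 0.68·0.22772 + 0.1·0.15184
      = 0.031922 + 0.1548496 + 0.015184 = 0.2019556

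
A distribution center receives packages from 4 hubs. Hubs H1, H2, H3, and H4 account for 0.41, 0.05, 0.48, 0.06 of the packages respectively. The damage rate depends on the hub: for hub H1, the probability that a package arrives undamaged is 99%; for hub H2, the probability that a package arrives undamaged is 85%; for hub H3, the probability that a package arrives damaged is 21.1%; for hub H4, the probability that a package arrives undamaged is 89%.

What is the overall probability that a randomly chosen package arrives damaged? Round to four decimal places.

0.1195

P(D|H1) = 1 − 0.99 = 0.01.
P(D|H2) = 1 − 0.85 = 0.15.
P(D|H4) = 1 − 0.89 = 0.11.
P(D) = P(D|H1)·P(H1) + P(D|H2)·P(H2) + P(D|H3)·P(H3) + P(D|H4)·P(H4)
      = 0.01·0.41 + 0.15·0.05 + 0.211·0.48 + 0.11·0.06
      = 0.0041 + 0.0075 + 0.10128 + 0.0066 = 0.11948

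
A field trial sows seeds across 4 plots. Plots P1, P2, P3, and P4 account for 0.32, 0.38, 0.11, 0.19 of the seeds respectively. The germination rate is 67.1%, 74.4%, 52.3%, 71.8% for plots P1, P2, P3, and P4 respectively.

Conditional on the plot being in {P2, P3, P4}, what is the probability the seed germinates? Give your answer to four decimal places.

Let S = {P2, P3, P4}.
P(S) = 0.38 + 0.11 + 0.19 = 0.68.
P(G ∩ S) = 0.744·0.38 + 0.523·0.11 + 0.718·0.19 = 0.28272 + 0.05753 + 0.13642 = 0.47667.
P(G | S) = 0.47667 / 0.68 = 0.700985…

0.7010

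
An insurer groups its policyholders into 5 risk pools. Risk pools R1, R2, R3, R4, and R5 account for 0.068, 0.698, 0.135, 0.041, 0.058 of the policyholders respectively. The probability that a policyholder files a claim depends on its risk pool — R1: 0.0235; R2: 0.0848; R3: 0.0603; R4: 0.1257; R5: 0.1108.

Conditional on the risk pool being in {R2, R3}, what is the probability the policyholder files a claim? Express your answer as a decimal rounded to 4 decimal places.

Let S = {R2, R3}.
P(S) = 0.698 + 0.135 = 0.833.
P(C ∩ S) = 0.0848·0.698 + 0.0603·0.135 = 0.0591904 + 0.0081405 = 0.0673309.
P(C | S) = 0.0673309 / 0.833 = 0.080829…

0.0808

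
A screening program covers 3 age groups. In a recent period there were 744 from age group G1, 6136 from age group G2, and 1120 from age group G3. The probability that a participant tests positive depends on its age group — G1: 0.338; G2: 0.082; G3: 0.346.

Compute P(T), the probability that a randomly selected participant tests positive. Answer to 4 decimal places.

Total: 744 + 6136 + 1120 = 8000.
P(G1) = 744/8000 = 0.093. P(G2) = 6136/8000 = 0.767. P(G3) = 1120/8000 = 0.14.
P(T) = P(T|G1)·P(G1) + P(T|G2)·P(G2) + P(T|G3)·P(G3)
      = 0.338·0.093 + 0.082·0.767 + 0.346·0.14
      = 0.031434 + 0.062894 + 0.04844 = 0.142768

0.1428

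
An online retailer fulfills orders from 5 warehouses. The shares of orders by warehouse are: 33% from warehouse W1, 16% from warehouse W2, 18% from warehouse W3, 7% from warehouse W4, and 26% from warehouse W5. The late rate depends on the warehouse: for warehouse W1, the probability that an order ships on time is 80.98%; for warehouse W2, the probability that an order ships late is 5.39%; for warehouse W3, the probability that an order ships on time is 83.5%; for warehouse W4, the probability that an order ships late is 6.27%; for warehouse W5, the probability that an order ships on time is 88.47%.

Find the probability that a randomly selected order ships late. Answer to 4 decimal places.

P(L|W1) = 1 − 0.8098 = 0.1902.
P(L|W3) = 1 − 0.835 = 0.165.
P(L|W5) = 1 − 0.8847 = 0.1153.
P(L) = P(L|W1)·P(W1) + P(L|W2)·P(W2) + P(L|W3)·P(W3) + P(L|W4)·P(W4) + P(L|W5)·P(W5)
      = 0.1902·0.33 + 0.0539·0.16 + 0.165·0.18 + 0.0627·0.07 + 0.1153·0.26
      = 0.062766 + 0.008624 + 0.0297 + 0.004389 + 0.029978 = 0.135457

P(L) ≈ 0.1355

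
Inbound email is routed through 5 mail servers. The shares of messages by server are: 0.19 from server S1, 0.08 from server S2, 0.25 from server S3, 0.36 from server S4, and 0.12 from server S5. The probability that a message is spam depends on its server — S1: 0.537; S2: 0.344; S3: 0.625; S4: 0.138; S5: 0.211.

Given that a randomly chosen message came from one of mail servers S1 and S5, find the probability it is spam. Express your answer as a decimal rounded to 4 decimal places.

0.4108

Let J = {S1, S5}.
P(J) = 0.19 + 0.12 = 0.31.
P(S ∩ J) = 0.537·0.19 + 0.211·0.12 = 0.10203 + 0.02532 = 0.12735.
P(S | J) = 0.12735 / 0.31 = 0.410806…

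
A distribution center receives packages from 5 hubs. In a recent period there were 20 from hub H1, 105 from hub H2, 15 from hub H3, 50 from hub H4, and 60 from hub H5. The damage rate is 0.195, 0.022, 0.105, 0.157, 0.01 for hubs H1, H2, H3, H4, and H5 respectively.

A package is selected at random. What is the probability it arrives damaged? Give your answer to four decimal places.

Total: 20 + 105 + 15 + 50 + 60 = 250.
P(H1) = 20/250 = 0.08. P(H2) = 105/250 = 0.42. P(H3) = 15/250 = 0.06. P(H4) = 50/250 = 0.2. P(H5) = 60/250 = 0.24.
By the law of total probability,
P(D) = P(D|H1)·P(H1) + P(D|H2)·P(H2) + P(D|H3)·P(H3) + P(D|H4)·P(H4) + P(D|H5)·P(H5)
      = 0.195·0.08 + 0.022·0.42 + 0.105·0.06 + 0.157·0.2 + 0.01·0.24
      = 0.0156 + 0.00924 + 0.0063 + 0.0314 + 0.0024 = 0.06494

P(D) ≈ 0.0649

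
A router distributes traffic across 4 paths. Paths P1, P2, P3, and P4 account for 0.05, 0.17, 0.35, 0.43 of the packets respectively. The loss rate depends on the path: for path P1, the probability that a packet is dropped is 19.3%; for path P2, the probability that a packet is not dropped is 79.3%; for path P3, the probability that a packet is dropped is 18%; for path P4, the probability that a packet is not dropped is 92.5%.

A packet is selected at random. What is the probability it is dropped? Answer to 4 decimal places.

P(L|P2) = 1 − 0.793 = 0.207.
P(L|P4) = 1 − 0.925 = 0.075.
Using total probability over the partition,
P(L) = P(L|P1)·P(P1) + P(L|P2)·P(P2) + P(L|P3)·P(P3) + P(L|P4)·P(P4)
      = 0.193·0.05 + 0.207·0.17 + 0.18·0.35 + 0.075·0.43
      = 0.00965 + 0.03519 + 0.063 + 0.03225 = 0.14009

0.1401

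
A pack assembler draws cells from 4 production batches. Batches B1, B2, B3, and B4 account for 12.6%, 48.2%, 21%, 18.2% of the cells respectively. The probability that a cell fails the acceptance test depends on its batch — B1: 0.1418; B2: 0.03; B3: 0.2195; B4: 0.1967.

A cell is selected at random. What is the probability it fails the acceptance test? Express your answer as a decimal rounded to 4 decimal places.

P(F) = P(F|B1)·P(B1) + P(F|B2)·P(B2) + P(F|B3)·P(B3) + P(F|B4)·P(B4)
      = 0.1418·0.126 + 0.03·0.482 + 0.2195·0.21 + 0.1967·0.182
      = 0.0178668 + 0.01446 + 0.046095 + 0.0357994 = 0.1142212

0.1142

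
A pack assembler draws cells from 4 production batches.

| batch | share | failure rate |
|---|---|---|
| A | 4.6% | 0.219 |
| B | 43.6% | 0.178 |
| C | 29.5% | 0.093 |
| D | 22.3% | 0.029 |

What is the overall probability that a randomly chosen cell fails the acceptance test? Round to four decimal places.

P(F) ≈ 0.1216

P(F) = P(F|A)·P(A) + P(F|B)·P(B) + P(F|C)·P(C) + P(F|D)·P(D)
      = 0.219·0.046 + 0.178·0.436 + 0.093·0.295 + 0.029·0.223
      = 0.010074 + 0.077608 + 0.027435 + 0.006467 = 0.121584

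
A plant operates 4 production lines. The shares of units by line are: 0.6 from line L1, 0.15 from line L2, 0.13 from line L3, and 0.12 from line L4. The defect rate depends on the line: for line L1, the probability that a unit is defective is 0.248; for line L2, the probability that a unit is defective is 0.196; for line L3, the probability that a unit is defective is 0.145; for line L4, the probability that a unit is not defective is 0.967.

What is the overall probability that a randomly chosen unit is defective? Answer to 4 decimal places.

P(D) ≈ 0.2010

P(D|L4) = 1 − 0.967 = 0.033.
P(D) = P(D|L1)·P(L1) + P(D|L2)·P(L2) + P(D|L3)·P(L3) + P(D|L4)·P(L4)
      = 0.248·0.6 + 0.196·0.15 + 0.145·0.13 + 0.033·0.12
      = 0.1488 + 0.0294 + 0.01885 + 0.00396 = 0.20101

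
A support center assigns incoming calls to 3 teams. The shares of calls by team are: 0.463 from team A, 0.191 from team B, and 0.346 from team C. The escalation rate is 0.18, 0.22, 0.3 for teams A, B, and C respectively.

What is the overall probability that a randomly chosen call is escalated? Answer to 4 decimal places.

0.2292

P(E) = P(E|A)·P(A) + P(E|B)·P(B) + P(E|C)·P(C)
      = 0.18·0.463 + 0.22·0.191 + 0.3·0.346
      = 0.08334 + 0.04202 + 0.1038 = 0.22916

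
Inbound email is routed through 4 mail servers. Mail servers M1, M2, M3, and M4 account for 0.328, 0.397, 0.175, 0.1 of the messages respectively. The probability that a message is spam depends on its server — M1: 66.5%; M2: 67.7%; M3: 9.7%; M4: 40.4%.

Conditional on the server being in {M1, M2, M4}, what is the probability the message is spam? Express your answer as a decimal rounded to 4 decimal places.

P(S|J) ≈ 0.6391

Let J = {M1, M2, M4}.
P(J) = 0.328 + 0.397 + 0.1 = 0.825.
P(S ∩ J) = 0.665·0.328 + 0.677·0.397 + 0.404·0.1 = 0.21812 + 0.268769 + 0.0404 = 0.527289.
P(S | J) = 0.527289 / 0.825 = 0.639138…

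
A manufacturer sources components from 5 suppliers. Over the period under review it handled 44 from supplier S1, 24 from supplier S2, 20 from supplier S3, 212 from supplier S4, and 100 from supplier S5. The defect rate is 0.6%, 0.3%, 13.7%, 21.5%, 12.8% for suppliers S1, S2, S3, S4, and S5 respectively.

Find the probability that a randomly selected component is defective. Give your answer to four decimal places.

Total: 44 + 24 + 20 + 212 + 100 = 400.
P(S1) = 44/400 = 0.11. P(S2) = 24/400 = 0.06. P(S3) = 20/400 = 0.05. P(S4) = 212/400 = 0.53. P(S5) = 100/400 = 0.25.
P(D) = P(D|S1)·P(S1) + P(D|S2)·P(S2) + P(D|S3)·P(S3) + P(D|S4)·P(S4) + P(D|S5)·P(S5)
      = 0.006·0.11 + 0.003·0.06 + 0.137·0.05 + 0.215·0.53 + 0.128·0.25
      = 0.00066 + 0.00018 + 0.00685 + 0.11395 + 0.032 = 0.15364

0.1536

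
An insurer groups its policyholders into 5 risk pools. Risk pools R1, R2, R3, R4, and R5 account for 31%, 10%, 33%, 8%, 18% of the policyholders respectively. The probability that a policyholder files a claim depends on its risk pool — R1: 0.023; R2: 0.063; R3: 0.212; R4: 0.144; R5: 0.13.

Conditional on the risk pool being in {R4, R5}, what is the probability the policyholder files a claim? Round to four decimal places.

Let S = {R4, R5}.
P(S) = 0.08 + 0.18 = 0.26.
P(C ∩ S) = 0.144·0.08 + 0.13·0.18 = 0.01152 + 0.0234 = 0.03492.
P(C | S) = 0.03492 / 0.26 = 0.134308…

P(C|S) ≈ 0.1343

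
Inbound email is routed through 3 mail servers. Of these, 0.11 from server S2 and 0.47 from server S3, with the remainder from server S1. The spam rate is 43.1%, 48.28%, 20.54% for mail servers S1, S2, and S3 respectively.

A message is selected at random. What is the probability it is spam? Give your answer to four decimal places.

P(S) ≈ 0.3307

P(S1) = 1 − (0.11 + 0.47) = 0.42.
Using total probability over the partition,
P(S) = P(S|S1)·P(S1) + P(S|S2)·P(S2) + P(S|S3)·P(S3)
      = 0.431·0.42 + 0.4828·0.11 + 0.2054·0.47
      = 0.18102 + 0.053108 + 0.096538 = 0.330666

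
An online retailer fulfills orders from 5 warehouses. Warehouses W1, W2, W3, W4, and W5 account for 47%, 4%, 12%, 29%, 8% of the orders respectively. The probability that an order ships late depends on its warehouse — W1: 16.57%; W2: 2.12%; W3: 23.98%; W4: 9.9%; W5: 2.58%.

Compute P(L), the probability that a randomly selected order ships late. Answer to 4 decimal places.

0.1383

Using total probability over the partition,
P(L) = P(L|W1)·P(W1) + P(L|W2)·P(W2) + P(L|W3)·P(W3) + P(L|W4)·P(W4) + P(L|W5)·P(W5)
      = 0.1657·0.47 + 0.0212·0.04 + 0.2398·0.12 + 0.099·0.29 + 0.0258·0.08
      = 0.077879 + 0.000848 + 0.028776 + 0.02871 + 0.002064 = 0.138277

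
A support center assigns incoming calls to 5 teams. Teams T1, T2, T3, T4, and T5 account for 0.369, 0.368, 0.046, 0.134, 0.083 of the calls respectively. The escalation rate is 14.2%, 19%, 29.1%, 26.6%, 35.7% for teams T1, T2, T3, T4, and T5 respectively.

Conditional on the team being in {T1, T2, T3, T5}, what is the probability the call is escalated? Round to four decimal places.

Let S = {T1, T2, T3, T5}.
P(S) = 0.369 + 0.368 + 0.046 + 0.083 = 0.866.
P(E ∩ S) = 0.142·0.369 + 0.19·0.368 + 0.291·0.046 + 0.357·0.083 = 0.052398 + 0.06992 + 0.013386 + 0.029631 = 0.165335.
P(E | S) = 0.165335 / 0.866 = 0.190918…

0.1909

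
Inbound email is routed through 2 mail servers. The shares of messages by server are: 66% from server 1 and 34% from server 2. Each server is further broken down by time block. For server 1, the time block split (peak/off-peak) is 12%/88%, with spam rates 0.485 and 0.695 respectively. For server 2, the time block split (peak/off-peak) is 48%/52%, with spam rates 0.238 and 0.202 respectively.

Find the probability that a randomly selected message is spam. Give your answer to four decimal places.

P(S|1) = 0.12·0.485 + 0.88·0.695 = 0.0582 + 0.6116 = 0.6698
P(S|2) = 0.48·0.238 + 0.52·0.202 = 0.11424 + 0.10504 = 0.21928
By total probability over the outer partition,
P(S) = 0.66·0.6698 + 0.34·0.21928
      = 0.442068 + 0.0745552 = 0.5166232

0.5166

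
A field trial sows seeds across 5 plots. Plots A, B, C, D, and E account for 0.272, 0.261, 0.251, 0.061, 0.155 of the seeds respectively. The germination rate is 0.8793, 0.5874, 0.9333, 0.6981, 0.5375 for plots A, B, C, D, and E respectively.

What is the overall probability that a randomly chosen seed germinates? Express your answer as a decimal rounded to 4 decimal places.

By the law of total probability,
P(G) = P(G|A)·P(A) + P(G|B)·P(B) + P(G|C)·P(C) + P(G|D)·P(D) + P(G|E)·P(E)
      = 0.8793·0.272 + 0.5874·0.261 + 0.9333·0.251 + 0.6981·0.061 + 0.5375·0.155
      = 0.2391696 + 0.1533114 + 0.2342583 + 0.0425841 + 0.0833125 = 0.7526359

0.7526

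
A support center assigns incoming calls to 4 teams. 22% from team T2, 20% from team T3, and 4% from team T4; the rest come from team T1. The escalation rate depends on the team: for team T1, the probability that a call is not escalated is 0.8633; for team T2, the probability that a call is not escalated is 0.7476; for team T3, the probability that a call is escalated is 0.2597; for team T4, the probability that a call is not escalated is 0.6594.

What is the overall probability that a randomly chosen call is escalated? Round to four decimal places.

P(T1) = 1 − (0.22 + 0.2 + 0.04) = 0.54.
P(E|T1) = 1 − 0.8633 = 0.1367.
P(E|T2) = 1 − 0.7476 = 0.2524.
P(E|T4) = 1 − 0.6594 = 0.3406.
P(E) = P(E|T1)·P(T1) + P(E|T2)·P(T2) + P(E|T3)·P(T3) + P(E|T4)·P(T4)
      = 0.1367·0.54 + 0.2524·0.22 + 0.2597·0.2 + 0.3406·0.04
      = 0.073818 + 0.055528 + 0.05194 + 0.013624 = 0.19491

0.1949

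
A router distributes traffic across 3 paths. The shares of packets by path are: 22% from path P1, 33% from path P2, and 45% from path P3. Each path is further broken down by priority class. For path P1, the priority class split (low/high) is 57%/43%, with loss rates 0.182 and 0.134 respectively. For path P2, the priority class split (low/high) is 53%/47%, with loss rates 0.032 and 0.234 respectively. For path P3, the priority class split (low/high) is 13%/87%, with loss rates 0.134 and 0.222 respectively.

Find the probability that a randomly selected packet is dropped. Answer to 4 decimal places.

0.1721

P(L|P1) = 0.57·0.182 + 0.43·0.134 = 0.10374 + 0.05762 = 0.16136
P(L|P2) = 0.53·0.032 + 0.47·0.234 = 0.01696 + 0.10998 = 0.12694
P(L|P3) = 0.13·0.134 + 0.87·0.222 = 0.01742 + 0.19314 = 0.21056
Then overall,
P(L) = 0.22·0.16136 + 0.33·0.12694 + 0.45·0.21056
      = 0.0354992 + 0.0418902 + 0.094752 = 0.1721414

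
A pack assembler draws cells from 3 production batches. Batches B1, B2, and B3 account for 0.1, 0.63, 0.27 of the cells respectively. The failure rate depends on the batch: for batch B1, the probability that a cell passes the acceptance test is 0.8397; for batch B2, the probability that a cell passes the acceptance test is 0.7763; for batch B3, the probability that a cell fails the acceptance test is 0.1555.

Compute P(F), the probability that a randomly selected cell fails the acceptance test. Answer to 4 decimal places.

0.1989

P(F|B1) = 1 − 0.8397 = 0.1603.
P(F|B2) = 1 − 0.7763 = 0.2237.
P(F) = P(F|B1)·P(B1) + P(F|B2)·P(B2) + P(F|B3)·P(B3)
      = 0.1603·0.1 + 0.2237·0.63 + 0.1555·0.27
      = 0.01603 + 0.140931 + 0.041985 = 0.198946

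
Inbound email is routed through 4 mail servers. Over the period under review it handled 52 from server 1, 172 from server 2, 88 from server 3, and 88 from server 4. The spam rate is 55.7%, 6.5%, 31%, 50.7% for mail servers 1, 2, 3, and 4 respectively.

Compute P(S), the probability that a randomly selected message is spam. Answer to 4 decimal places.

P(S) ≈ 0.2801

Total: 52 + 172 + 88 + 88 = 400.
P(1) = 52/400 = 0.13. P(2) = 172/400 = 0.43. P(3) = 88/400 = 0.22. P(4) = 88/400 = 0.22.
Summing over the partition,
P(S) = P(S|1)·P(1) + P(S|2)·P(2) + P(S|3)·P(3) + P(S|4)·P(4)
      = 0.557·0.13 + 0.065·0.43 + 0.31·0.22 + 0.507·0.22
      = 0.07241 + 0.02795 + 0.0682 + 0.11154 = 0.2801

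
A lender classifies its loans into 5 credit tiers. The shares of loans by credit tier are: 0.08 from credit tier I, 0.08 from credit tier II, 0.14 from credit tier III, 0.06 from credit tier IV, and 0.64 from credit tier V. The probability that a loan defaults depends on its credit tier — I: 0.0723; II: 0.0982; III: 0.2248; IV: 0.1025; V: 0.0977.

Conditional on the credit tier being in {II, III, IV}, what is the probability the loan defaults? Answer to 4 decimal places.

Let S = {II, III, IV}.
P(S) = 0.08 + 0.14 + 0.06 = 0.28.
P(D ∩ S) = 0.0982·0.08 + 0.2248·0.14 + 0.1025·0.06 = 0.007856 + 0.031472 + 0.00615 = 0.045478.
P(D | S) = 0.045478 / 0.28 = 0.162421…

0.1624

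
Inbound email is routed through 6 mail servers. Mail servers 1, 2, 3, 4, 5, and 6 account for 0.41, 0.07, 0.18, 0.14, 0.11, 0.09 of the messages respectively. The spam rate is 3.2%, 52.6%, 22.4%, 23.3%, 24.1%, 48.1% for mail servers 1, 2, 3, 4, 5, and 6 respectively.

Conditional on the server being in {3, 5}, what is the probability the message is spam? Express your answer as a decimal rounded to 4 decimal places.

0.2304

Let J = {3, 5}.
P(J) = 0.18 + 0.11 = 0.29.
P(S ∩ J) = 0.224·0.18 + 0.241·0.11 = 0.04032 + 0.02651 = 0.06683.
P(S | J) = 0.06683 / 0.29 = 0.230448…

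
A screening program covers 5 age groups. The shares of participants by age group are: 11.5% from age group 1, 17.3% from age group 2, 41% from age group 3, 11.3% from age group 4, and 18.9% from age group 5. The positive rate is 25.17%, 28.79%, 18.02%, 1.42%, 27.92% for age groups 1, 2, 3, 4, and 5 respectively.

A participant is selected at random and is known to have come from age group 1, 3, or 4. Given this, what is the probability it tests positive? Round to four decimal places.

0.1637

Let S = {1, 3, 4}.
P(S) = 0.115 + 0.41 + 0.113 = 0.638.
P(T ∩ S) = 0.2517·0.115 + 0.1802·0.41 + 0.0142·0.113 = 0.0289455 + 0.073882 + 0.0016046 = 0.1044321.
P(T | S) = 0.1044321 / 0.638 = 0.163687…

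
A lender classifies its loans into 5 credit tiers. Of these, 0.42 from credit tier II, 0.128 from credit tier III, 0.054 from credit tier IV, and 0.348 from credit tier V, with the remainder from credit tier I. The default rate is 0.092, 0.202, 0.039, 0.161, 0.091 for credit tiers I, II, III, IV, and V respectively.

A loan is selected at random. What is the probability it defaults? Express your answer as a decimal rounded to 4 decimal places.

0.1348

P(I) = 1 − (0.42 + 0.128 + 0.054 + 0.348) = 0.05.
Using total probability over the partition,
P(D) = P(D|I)·P(I) + P(D|II)·P(II) + P(D|III)·P(III) + P(D|IV)·P(IV) + P(D|V)·P(V)
      = 0.092·0.05 + 0.202·0.42 + 0.039·0.128 + 0.161·0.054 + 0.091·0.348
      = 0.0046 + 0.08484 + 0.004992 + 0.008694 + 0.031668 = 0.134794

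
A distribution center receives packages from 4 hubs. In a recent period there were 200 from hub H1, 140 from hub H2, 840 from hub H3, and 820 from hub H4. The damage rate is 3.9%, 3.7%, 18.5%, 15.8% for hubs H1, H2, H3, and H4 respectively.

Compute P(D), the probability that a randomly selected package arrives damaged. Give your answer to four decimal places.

0.1490

Total: 200 + 140 + 840 + 820 = 2000.
P(H1) = 200/2000 = 0.1. P(H2) = 140/2000 = 0.07. P(H3) = 840/2000 = 0.42. P(H4) = 820/2000 = 0.41.
P(D) = P(D|H1)·P(H1) + P(D|H2)·P(H2) + P(D|H3)·P(H3) + P(D|H4)·P(H4)
      = 0.039·0.1 + 0.037·0.07 + 0.185·0.42 + 0.158·0.41
      = 0.0039 + 0.00259 + 0.0777 + 0.06478 = 0.14897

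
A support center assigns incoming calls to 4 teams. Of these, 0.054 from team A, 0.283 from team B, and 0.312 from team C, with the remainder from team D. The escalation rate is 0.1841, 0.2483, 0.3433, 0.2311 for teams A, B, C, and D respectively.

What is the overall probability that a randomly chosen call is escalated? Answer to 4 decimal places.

P(E) ≈ 0.2684

P(D) = 1 − (0.054 + 0.283 + 0.312) = 0.351.
By the law of total probability,
P(E) = P(E|A)·P(A) + P(E|B)·P(B) + P(E|C)·P(C) + P(E|D)·P(D)
      = 0.1841·0.054 + 0.2483·0.283 + 0.3433·0.312 + 0.2311·0.351
      = 0.0099414 + 0.0702689 + 0.1071096 + 0.0811161 = 0.268436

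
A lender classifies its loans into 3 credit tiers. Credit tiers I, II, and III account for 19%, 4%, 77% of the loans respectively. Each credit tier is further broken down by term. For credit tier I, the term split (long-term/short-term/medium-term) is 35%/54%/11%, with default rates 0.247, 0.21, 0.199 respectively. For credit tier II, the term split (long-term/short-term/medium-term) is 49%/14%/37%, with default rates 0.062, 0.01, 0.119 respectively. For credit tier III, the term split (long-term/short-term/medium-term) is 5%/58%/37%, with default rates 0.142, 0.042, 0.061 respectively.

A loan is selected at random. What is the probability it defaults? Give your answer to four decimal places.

P(D|I) = 0.35·0.247 + 0.54·0.21 + 0.11·0.199 = 0.08645 + 0.1134 + 0.02189 = 0.22174
P(D|II) = 0.49·0.062 + 0.14·0.01 + 0.37·0.119 = 0.03038 + 0.0014 + 0.04403 = 0.07581
P(D|III) = 0.05·0.142 + 0.58·0.042 + 0.37·0.061 = 0.0071 + 0.02436 + 0.02257 = 0.05403
By total probability over the outer partition,
P(D) = 0.19·0.22174 + 0.04·0.07581 + 0.77·0.05403
      = 0.0421306 + 0.0030324 + 0.0416031 = 0.0867661

0.0868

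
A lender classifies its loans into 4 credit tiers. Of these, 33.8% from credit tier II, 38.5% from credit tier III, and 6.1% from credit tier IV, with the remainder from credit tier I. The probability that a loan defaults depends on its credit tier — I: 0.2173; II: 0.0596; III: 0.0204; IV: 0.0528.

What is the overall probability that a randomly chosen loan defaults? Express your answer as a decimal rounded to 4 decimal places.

P(D) ≈ 0.0782

P(I) = 1 − (0.338 + 0.385 + 0.061) = 0.216.
Using total probability over the partition,
P(D) = P(D|I)·P(I) + P(D|II)·P(II) + P(D|III)·P(III) + P(D|IV)·P(IV)
      = 0.2173·0.216 + 0.0596·0.338 + 0.0204·0.385 + 0.0528·0.061
      = 0.0469368 + 0.0201448 + 0.007854 + 0.0032208 = 0.0781564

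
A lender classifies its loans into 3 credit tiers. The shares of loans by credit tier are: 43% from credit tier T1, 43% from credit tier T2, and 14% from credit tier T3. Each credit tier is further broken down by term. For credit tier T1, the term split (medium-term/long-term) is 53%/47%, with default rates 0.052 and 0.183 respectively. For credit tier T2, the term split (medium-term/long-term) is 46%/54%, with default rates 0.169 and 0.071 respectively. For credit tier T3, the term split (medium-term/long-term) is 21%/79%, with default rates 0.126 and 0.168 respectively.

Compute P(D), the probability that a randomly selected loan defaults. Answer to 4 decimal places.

P(D|T1) = 0.53·0.052 + 0.47·0.183 = 0.02756 + 0.08601 = 0.11357
P(D|T2) = 0.46·0.169 + 0.54·0.071 = 0.07774 + 0.03834 = 0.11608
P(D|T3) = 0.21·0.126 + 0.79·0.168 = 0.02646 + 0.13272 = 0.15918
Then overall,
P(D) = 0.43·0.11357 + 0.43·0.11608 + 0.14·0.15918
      = 0.0488351 + 0.0499144 + 0.0222852 = 0.1210347

0.1210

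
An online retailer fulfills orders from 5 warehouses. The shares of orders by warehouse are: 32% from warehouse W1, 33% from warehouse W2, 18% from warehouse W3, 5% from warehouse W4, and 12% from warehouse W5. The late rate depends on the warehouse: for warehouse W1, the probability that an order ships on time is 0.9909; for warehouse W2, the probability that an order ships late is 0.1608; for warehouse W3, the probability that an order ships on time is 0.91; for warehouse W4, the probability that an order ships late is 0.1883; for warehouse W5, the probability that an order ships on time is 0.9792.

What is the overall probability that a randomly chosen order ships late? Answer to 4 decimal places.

P(L|W1) = 1 − 0.9909 = 0.0091.
P(L|W3) = 1 − 0.91 = 0.09.
P(L|W5) = 1 − 0.9792 = 0.0208.
P(L) = P(L|W1)·P(W1) + P(L|W2)·P(W2) + P(L|W3)·P(W3) + P(L|W4)·P(W4) + P(L|W5)·P(W5)
      = 0.0091·0.32 + 0.1608·0.33 + 0.09·0.18 + 0.1883·0.05 + 0.0208·0.12
      = 0.002912 + 0.053064 + 0.0162 + 0.009415 + 0.002496 = 0.084087

P(L) ≈ 0.0841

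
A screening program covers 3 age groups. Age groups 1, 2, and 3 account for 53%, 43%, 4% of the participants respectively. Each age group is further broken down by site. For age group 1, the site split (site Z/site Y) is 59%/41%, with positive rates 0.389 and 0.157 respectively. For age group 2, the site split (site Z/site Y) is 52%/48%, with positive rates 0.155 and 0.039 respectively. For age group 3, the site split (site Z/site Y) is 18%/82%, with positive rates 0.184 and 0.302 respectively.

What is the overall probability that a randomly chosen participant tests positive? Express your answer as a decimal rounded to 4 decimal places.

P(T) ≈ 0.2097

P(T|1) = 0.59·0.389 + 0.41·0.157 = 0.22951 + 0.06437 = 0.29388
P(T|2) = 0.52·0.155 + 0.48·0.039 = 0.0806 + 0.01872 = 0.09932
P(T|3) = 0.18·0.184 + 0.82·0.302 = 0.03312 + 0.24764 = 0.28076
Then overall,
P(T) = 0.53·0.29388 + 0.43·0.09932 + 0.04·0.28076
      = 0.1557564 + 0.0427076 + 0.0112304 = 0.2096944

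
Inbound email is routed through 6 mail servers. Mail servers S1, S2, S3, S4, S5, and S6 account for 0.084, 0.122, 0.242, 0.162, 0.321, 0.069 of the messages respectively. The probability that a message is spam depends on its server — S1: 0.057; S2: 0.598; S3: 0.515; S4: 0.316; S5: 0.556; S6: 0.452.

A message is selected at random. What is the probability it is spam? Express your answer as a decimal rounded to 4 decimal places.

Summing over the partition,
P(S) = P(S|S1)·P(S1) + P(S|S2)·P(S2) + P(S|S3)·P(S3) + P(S|S4)·P(S4) + P(S|S5)·P(S5) + P(S|S6)·P(S6)
      = 0.057·0.084 + 0.598·0.122 + 0.515·0.242 + 0.316·0.162 + 0.556·0.321 + 0.452·0.069
      = 0.004788 + 0.072956 + 0.12463 + 0.051192 + 0.178476 + 0.031188 = 0.46323

0.4632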